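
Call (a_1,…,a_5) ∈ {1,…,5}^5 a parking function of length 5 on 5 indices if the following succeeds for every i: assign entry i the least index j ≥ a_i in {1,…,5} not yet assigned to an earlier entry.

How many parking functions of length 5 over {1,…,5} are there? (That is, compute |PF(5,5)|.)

|PF(5,5)| = (6−5)·6^(5−1) = 1·1296 = 1296 (Konheim–Weiss)
E.g. (3,2,1,2,2) → sorted (1,2,2,2,3): b_i ≤ i ∀i, a PF.

1296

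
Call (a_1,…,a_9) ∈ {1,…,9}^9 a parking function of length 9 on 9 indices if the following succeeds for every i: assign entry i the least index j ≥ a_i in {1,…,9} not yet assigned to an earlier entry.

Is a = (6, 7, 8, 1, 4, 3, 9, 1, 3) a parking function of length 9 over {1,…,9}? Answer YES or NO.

Order a: b = (1, 1, 3, 3, 4, 6, 7, 8, 9).
  b_1=1 ≤ 1
  b_2=1 ≤ 2
  b_3=3 ≤ 3
  b_4=3 ≤ 4
  b_5=4 ≤ 5
  b_6=6 ≤ 6
  b_7=7 ≤ 7
  b_8=8 ≤ 8
  b_9=9 ≤ 9
All bounds hold ⇒ YES

YES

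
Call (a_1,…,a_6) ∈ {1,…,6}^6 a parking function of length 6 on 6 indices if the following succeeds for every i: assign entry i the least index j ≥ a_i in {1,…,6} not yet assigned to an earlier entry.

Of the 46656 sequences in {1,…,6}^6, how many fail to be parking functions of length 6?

29849

|PF(6,6)| = (7−6)·7^(6−1) = 1·16807 = 16807 (Pollak)
Example (3,5,6,6,4,6) → sorted (3,4,5,6,6,6): b_1=3>1, not a PF.
So 46656 − 16807 = 29849 fail.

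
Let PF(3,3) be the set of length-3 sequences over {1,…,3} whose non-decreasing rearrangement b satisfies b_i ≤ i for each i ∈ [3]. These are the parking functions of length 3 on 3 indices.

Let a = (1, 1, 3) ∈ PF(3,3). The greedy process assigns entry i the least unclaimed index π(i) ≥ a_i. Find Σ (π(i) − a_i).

Σπ = 6 ({1..3} each once); Σa = 1+1+3 = 5; disp = 6−5 = 1.

1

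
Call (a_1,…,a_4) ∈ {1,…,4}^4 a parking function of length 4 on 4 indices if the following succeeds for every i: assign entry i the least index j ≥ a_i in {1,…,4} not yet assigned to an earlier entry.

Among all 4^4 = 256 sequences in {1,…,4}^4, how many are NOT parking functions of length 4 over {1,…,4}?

|PF(4,4)| = (5−4)·5^(4−1) = 1×125 = 125 (Konheim–Weiss)
One tuple (2,2,2,3) → sorted (2,2,2,3): b_1=2>1, not a PF.
4^4 − 125 = 256 − 125 = 131

131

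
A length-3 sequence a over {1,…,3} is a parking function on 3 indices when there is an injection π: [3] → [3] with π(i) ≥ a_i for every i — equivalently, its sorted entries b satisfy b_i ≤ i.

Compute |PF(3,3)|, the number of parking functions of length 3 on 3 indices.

16

|PF| = (3−3+1)·(3+1)^(3−1) = 1 · 16 = 16
One tuple (1,1,2) → sorted (1,1,2): b_i ≤ i ∀i, a PF.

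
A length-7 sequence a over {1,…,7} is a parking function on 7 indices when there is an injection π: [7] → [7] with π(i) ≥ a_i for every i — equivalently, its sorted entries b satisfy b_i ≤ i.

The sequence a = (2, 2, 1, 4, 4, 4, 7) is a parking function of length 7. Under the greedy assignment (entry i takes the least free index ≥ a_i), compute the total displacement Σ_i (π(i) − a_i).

Σπ = 7·8/2 = 28 (π permutes [7]); Σa = 2+2+1+4+4+4+7 = 24; disp = 28−24 = 4.

4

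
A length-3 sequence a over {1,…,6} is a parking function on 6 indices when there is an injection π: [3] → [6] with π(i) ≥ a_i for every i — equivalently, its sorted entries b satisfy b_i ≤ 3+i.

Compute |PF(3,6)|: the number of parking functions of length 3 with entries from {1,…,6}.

#PF = (7−3)·7^(3−1) = 4×49 = 196 [KW]
One tuple (4,4,2) → sorted (2,4,4): b_i ≤ 3+i ∀i, a PF.

196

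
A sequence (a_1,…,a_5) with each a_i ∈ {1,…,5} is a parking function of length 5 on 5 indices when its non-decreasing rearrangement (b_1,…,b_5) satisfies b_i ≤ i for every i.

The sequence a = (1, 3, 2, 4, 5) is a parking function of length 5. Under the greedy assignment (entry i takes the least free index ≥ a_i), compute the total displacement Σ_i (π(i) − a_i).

0

Σπ = 5·6/2 = 15 (π permutes [5]); Σa = 1+3+2+4+5 = 15; disp = 15−15 = 0.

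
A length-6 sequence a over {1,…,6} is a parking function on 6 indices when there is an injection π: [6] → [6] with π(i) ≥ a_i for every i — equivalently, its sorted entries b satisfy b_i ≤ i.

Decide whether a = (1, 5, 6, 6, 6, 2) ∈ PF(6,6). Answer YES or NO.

NO

Rearranged: b = (1, 2, 5, 6, 6, 6).
  b_1=1 ≤ 1
  b_2=2 ≤ 2
  b_3=5 > 3
  fails at i=3 ⇒ NO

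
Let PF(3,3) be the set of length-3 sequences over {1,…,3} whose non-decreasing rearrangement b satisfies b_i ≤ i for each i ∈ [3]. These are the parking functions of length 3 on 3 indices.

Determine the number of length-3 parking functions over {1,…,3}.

16

Count = 1·4^2 = 1 · 16 = 16 (Konheim–Weiss)
E.g. (1,1,2) → sorted (1,1,2): b_i ≤ i ∀i, a PF.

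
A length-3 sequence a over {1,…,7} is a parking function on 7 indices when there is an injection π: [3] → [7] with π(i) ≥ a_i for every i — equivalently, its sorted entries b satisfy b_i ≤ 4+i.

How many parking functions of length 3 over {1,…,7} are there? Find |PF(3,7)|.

320

|PF(3,7)| = (7+1−3)·(7+1)^{3−1} = 5·64 = 320 (Pollak)
Check (7,1,6) → sorted (1,6,7): b_i ≤ 4+i ∀i, a PF.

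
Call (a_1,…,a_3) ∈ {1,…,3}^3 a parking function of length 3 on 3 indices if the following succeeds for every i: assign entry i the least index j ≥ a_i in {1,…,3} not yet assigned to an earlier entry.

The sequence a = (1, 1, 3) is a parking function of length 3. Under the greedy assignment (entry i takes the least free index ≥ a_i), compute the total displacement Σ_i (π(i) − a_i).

1

Σπ = 6 ({1..3} each once); Σa = 1+1+3 = 5; disp = 6−5 = 1.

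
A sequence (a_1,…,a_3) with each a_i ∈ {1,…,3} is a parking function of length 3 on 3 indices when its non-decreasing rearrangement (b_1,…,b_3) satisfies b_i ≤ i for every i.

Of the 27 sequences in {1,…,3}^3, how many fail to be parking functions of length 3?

Count = (4−3)·4^(3−1) = 1×16 = 16 (Pollak)
Check (2,3,2) → sorted (2,2,3): b_1=2>1, not a PF.
Total 27; non-PF = 27−16 = 11

11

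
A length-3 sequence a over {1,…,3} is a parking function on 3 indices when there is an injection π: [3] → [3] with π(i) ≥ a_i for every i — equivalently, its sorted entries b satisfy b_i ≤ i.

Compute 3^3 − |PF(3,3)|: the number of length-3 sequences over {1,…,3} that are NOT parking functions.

|PF(3,3)| = (3+1−3)·(3+1)^{3−1} = 1 · 16 = 16 (Pollak)
E.g. (3,3,1) → sorted (1,3,3): b_2=3>2, not a PF.
So 27 − 16 = 11 fail.

11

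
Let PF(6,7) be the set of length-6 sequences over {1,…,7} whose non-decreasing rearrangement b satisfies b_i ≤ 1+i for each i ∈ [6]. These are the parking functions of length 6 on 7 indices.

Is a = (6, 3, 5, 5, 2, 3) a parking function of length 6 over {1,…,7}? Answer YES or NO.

Rearranged: b = (2, 3, 3, 5, 5, 6).
  b_1=2 ≤ 2
  b_2=3 ≤ 3
  b_3=3 ≤ 4
  b_4=5 ≤ 5
  b_5=5 ≤ 6
  b_6=6 ≤ 7
All bounds hold ⇒ YES

YES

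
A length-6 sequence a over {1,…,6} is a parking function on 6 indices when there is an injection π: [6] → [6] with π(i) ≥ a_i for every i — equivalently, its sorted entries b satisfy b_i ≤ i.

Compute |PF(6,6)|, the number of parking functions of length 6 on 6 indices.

#PF = (6−6+1)·(6+1)^(6−1) = 1·16807 = 16807 [KW]
E.g. (4,2,1,1,5,4) → sorted (1,1,2,4,4,5): b_i ≤ i ∀i, a PF.

16807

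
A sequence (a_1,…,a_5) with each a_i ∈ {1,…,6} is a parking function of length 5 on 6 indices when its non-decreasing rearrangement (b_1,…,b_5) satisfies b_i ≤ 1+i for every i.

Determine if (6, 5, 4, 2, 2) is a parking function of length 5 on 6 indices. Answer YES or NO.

YES

Order a: b = (2, 2, 4, 5, 6).
  b_1=2 ≤ 2
  b_2=2 ≤ 3
  b_3=4 ≤ 4
  b_4=5 ≤ 5
  b_5=6 ≤ 6
All bounds hold ⇒ YES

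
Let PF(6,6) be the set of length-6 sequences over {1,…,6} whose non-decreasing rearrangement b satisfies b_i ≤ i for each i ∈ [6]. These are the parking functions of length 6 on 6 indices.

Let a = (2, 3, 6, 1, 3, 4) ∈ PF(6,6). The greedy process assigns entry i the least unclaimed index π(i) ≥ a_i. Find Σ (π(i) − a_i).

2

Σπ = 6·7/2 = 21 (π permutes [6]); Σa = 2+3+6+1+3+4 = 19; disp = 21−19 = 2.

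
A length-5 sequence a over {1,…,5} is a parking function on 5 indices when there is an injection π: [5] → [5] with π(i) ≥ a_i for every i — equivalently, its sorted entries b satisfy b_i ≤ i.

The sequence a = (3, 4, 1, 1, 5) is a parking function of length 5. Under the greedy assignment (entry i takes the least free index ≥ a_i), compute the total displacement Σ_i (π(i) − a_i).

Σπ(i) = 1+…+5 = 15; Σa = 3+4+1+1+5 = 14; disp = 15−14 = 1.

1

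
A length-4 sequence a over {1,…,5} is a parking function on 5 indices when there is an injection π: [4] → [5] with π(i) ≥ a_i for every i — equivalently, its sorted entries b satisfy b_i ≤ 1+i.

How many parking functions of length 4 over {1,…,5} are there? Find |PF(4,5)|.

Count = 2·6^3 = 2×216 = 432 [KW]
Check (5,4,2,3) → sorted (2,3,4,5): b_i ≤ 1+i ∀i, a PF.

432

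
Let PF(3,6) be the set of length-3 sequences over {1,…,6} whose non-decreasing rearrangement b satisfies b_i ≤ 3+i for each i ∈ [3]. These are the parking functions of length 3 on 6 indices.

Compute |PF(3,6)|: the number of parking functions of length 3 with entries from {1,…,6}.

196

Count = (6+1−3)·(6+1)^{3−1} = 4·49 = 196
Example (6,2,3) → sorted (2,3,6): b_i ≤ 3+i ∀i, a PF.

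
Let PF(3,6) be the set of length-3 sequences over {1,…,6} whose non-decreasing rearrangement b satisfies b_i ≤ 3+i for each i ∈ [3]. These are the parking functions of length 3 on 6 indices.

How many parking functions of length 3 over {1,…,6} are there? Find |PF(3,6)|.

196

|PF(3,6)| = 4·7^2 = 4×49 = 196 (Pollak)
One tuple (3,6,3) → sorted (3,3,6): b_i ≤ 3+i ∀i, a PF.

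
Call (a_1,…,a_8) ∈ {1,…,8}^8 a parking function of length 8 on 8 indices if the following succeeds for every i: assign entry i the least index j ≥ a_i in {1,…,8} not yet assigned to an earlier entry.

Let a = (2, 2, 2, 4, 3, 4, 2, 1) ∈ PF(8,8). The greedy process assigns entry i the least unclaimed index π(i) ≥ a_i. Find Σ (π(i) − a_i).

16

Σπ = 8·9/2 = 36 (π permutes [8]); Σa = 2+2+2+4+3+4+2+1 = 20; disp = 36−20 = 16.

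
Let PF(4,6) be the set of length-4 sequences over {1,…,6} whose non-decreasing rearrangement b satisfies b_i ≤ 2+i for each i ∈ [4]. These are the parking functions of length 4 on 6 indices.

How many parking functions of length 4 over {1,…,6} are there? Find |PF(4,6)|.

Count = 3·7^3 = 3 · 343 = 1029 (Konheim–Weiss)
E.g. (3,2,2,2) → sorted (2,2,2,3): b_i ≤ 2+i ∀i, a PF.

1029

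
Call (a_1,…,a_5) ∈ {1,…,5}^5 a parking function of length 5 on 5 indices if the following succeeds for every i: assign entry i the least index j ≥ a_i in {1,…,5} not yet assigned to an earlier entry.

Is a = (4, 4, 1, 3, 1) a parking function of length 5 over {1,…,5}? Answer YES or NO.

YES

Rearranged: b = (1, 1, 3, 4, 4).
  b_1=1 ≤ 1
  b_2=1 ≤ 2
  b_3=3 ≤ 3
  b_4=4 ≤ 4
  b_5=4 ≤ 5
All bounds hold ⇒ YES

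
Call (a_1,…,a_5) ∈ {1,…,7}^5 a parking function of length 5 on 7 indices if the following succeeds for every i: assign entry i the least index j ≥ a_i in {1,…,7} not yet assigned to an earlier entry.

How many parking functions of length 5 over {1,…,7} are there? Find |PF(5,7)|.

12288

#PF = 3·8^4 = 3·4096 = 12288
One tuple (4,3,2,7,1) → sorted (1,2,3,4,7): b_i ≤ 2+i ∀i, a PF.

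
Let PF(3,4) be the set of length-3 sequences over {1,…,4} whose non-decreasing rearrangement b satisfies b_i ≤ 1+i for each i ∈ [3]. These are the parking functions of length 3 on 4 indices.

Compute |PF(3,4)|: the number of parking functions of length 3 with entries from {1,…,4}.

Count = (4−3+1)·(4+1)^(3−1) = 2 · 25 = 50 (Pollak)
Example (1,2,1) → sorted (1,1,2): b_i ≤ 1+i ∀i, a PF.

50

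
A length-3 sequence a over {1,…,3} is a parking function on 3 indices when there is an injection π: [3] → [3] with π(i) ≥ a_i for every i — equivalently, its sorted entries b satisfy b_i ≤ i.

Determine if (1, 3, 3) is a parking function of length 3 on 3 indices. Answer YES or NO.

NO

Rearranged: b = (1, 3, 3).
  b_1=1 ≤ 1
  b_2=3 > 2
  fails at i=2 ⇒ NO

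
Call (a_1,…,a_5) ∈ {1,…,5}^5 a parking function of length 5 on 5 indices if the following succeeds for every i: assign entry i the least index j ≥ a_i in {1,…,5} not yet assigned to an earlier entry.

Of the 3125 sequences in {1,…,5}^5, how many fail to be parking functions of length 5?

#PF = (5+1−5)·(5+1)^{5−1} = 1 · 1296 = 1296
Example (2,3,5,4,4) → sorted (2,3,4,4,5): b_1=2>1, not a PF.
Total 3125; non-PF = 3125−1296 = 1829

1829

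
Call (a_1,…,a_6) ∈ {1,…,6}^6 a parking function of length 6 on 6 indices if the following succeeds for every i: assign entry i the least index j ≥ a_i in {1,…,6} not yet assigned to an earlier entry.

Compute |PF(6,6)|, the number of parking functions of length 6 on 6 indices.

|PF| = (6−6+1)·(6+1)^(6−1) = 1 · 16807 = 16807 (Konheim–Weiss)
Example (2,1,6,1,4,4) → sorted (1,1,2,4,4,6): b_i ≤ i ∀i, a PF.

16807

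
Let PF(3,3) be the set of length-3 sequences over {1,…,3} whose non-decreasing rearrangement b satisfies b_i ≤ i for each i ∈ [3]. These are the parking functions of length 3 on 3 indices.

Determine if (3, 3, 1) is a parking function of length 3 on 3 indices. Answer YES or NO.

Rearranged: b = (1, 3, 3).
  b_1=1 ≤ 1
  b_2=3 > 2
  fails at i=2 ⇒ NO

NO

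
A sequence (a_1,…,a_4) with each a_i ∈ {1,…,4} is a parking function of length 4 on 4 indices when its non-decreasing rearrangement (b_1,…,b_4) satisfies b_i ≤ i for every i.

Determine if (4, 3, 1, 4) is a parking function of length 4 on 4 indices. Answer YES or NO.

NO

Rearranged: b = (1, 3, 4, 4).
  b_1=1 ≤ 1
  b_2=3 > 2
  fails at i=2 ⇒ NO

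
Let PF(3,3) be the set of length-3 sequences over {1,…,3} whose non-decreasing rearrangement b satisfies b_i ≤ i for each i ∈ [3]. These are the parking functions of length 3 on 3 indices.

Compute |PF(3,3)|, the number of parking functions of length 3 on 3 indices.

|PF(3,3)| = (4−3)·4^(3−1) = 1·16 = 16 (Pollak)
Check (1,1,2) → sorted (1,1,2): b_i ≤ i ∀i, a PF.

16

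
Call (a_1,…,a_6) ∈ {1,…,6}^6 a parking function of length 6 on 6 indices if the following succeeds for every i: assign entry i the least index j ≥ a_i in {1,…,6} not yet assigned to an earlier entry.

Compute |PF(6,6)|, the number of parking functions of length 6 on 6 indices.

|PF| = (6+1−6)·(6+1)^{6−1} = 1 · 16807 = 16807 [KW]
Example (3,3,2,2,3,1) → sorted (1,2,2,3,3,3): b_i ≤ i ∀i, a PF.

16807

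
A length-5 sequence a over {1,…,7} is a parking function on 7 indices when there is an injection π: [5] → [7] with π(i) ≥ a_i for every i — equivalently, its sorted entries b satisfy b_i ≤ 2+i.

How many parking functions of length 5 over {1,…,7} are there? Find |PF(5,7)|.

12288

|PF| = (7−5+1)·(7+1)^(5−1) = 3×4096 = 12288 [KW]
Check (1,7,1,4,5) → sorted (1,1,4,5,7): b_i ≤ 2+i ∀i, a PF.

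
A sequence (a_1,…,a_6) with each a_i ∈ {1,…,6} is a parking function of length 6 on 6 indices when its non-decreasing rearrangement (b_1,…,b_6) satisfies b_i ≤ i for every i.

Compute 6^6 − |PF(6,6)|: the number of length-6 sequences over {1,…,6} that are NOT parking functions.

29849

|PF(6,6)| = 1·7^5 = 1·16807 = 16807
One tuple (6,3,4,1,1,6) → sorted (1,1,3,4,6,6): b_5=6>5, not a PF.
So 46656 − 16807 = 29849 fail.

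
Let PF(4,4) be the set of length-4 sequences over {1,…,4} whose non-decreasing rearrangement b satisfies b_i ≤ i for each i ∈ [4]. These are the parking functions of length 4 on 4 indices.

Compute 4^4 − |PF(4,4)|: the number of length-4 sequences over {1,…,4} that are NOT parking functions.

131

|PF| = (4+1−4)·(4+1)^{4−1} = 1·125 = 125 (Konheim–Weiss)
Check (3,3,3,2) → sorted (2,3,3,3): b_1=2>1, not a PF.
Total 256; non-PF = 256−125 = 131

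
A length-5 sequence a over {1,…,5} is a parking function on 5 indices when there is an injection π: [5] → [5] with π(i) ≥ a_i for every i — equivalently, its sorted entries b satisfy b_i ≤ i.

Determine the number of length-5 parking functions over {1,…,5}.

#PF = (6−5)·6^(5−1) = 1 · 1296 = 1296 [KW]
One tuple (2,2,2,3,1) → sorted (1,2,2,2,3): b_i ≤ i ∀i, a PF.

1296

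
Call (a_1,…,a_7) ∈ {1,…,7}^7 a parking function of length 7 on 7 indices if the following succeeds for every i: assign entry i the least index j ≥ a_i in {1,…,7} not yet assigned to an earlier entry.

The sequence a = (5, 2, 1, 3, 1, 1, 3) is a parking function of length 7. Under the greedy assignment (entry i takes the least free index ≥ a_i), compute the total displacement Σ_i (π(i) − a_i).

Σπ = 28 ({1..7} each once); Σa = 5+2+1+3+1+1+3 = 16; disp = 28−16 = 12.

12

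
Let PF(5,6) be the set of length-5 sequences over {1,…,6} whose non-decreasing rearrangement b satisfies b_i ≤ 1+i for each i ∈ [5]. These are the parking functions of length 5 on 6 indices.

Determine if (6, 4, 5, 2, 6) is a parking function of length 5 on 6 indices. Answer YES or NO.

Rearranged: b = (2, 4, 5, 6, 6).
  b_1=2 ≤ 2
  b_2=4 > 3
  fails at i=2 ⇒ NO

NO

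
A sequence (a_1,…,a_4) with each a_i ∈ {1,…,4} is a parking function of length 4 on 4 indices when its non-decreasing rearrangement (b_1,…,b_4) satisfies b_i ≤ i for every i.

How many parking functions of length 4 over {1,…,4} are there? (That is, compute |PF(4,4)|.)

125

#PF = 1·5^3 = 1·125 = 125 (Pollak)
E.g. (3,3,1,2) → sorted (1,2,3,3): b_i ≤ i ∀i, a PF.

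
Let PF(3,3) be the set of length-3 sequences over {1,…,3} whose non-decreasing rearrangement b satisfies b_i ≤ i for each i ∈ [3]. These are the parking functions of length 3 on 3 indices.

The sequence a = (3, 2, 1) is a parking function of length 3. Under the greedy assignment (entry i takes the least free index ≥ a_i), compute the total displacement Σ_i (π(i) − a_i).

Σπ = 6 ({1..3} each once); Σa = 3+2+1 = 6; disp = 6−6 = 0.

0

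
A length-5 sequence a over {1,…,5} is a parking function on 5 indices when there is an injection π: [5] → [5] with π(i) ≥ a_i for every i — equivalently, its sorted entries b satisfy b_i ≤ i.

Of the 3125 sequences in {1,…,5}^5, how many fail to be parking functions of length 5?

|PF(5,5)| = (6−5)·6^(5−1) = 1×1296 = 1296 [KW]
Example (4,4,1,5,5) → sorted (1,4,4,5,5): b_2=4>2, not a PF.
5^5 − 1296 = 3125 − 1296 = 1829

1829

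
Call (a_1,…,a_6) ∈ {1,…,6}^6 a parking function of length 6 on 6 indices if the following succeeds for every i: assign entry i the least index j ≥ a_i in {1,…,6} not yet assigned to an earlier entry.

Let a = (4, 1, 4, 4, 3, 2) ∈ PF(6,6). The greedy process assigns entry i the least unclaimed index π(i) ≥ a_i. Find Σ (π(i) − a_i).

Σπ = 6·7/2 = 21 (π permutes [6]); Σa = 4+1+4+4+3+2 = 18; disp = 21−18 = 3.

3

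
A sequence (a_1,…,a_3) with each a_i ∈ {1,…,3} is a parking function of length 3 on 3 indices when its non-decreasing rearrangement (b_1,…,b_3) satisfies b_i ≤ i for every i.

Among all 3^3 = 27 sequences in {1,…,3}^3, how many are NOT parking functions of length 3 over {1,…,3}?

Count = (3+1−3)·(3+1)^{3−1} = 1·16 = 16 [KW]
Example (3,3,3) → sorted (3,3,3): b_1=3>1, not a PF.
Total 27; non-PF = 27−16 = 11

11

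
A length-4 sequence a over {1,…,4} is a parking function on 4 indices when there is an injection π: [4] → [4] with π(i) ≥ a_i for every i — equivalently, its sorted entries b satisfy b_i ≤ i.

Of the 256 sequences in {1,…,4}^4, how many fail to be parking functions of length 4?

131

|PF| = (4−4+1)·(4+1)^(4−1) = 1 · 125 = 125
Check (3,2,4,4) → sorted (2,3,4,4): b_1=2>1, not a PF.
4^4 − 125 = 256 − 125 = 131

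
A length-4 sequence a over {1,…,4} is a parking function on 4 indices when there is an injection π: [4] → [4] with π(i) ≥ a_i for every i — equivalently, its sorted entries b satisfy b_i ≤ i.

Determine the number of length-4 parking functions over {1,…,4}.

125

#PF = (4+1−4)·(4+1)^{4−1} = 1·125 = 125
Example (1,3,4,1) → sorted (1,1,3,4): b_i ≤ i ∀i, a PF.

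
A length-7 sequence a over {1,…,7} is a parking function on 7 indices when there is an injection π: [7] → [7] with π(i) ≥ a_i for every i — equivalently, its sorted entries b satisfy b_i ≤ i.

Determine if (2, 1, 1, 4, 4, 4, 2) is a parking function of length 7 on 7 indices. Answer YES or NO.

Sorted: b = (1, 1, 2, 2, 4, 4, 4).
  b_1=1 ≤ 1
  b_2=1 ≤ 2
  b_3=2 ≤ 3
  b_4=2 ≤ 4
  b_5=4 ≤ 5
  b_6=4 ≤ 6
  b_7=4 ≤ 7
All bounds hold ⇒ YES

YES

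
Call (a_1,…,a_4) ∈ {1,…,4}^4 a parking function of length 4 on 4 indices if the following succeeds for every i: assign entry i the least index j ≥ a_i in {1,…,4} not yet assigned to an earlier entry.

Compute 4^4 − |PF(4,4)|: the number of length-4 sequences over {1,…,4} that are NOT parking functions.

131

|PF(4,4)| = (5−4)·5^(4−1) = 1×125 = 125 [KW]
One tuple (3,3,3,2) → sorted (2,3,3,3): b_1=2>1, not a PF.
So 256 − 125 = 131 fail.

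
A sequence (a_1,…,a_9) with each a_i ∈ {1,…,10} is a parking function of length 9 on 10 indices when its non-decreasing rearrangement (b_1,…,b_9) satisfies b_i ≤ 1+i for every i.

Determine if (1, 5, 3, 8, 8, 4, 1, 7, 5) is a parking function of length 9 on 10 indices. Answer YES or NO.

YES

Order a: b = (1, 1, 3, 4, 5, 5, 7, 8, 8).
  b_1=1 ≤ 2
  b_2=1 ≤ 3
  b_3=3 ≤ 4
  b_4=4 ≤ 5
  b_5=5 ≤ 6
  b_6=5 ≤ 7
  b_7=7 ≤ 8
  b_8=8 ≤ 9
  b_9=8 ≤ 10
All bounds hold ⇒ YES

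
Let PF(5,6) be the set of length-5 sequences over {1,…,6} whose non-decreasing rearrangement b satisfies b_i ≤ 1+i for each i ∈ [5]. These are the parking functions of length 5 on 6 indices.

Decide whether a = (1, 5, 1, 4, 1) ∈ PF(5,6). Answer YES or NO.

YES

Order a: b = (1, 1, 1, 4, 5).
  b_1=1 ≤ 2
  b_2=1 ≤ 3
  b_3=1 ≤ 4
  b_4=4 ≤ 5
  b_5=5 ≤ 6
All bounds hold ⇒ YES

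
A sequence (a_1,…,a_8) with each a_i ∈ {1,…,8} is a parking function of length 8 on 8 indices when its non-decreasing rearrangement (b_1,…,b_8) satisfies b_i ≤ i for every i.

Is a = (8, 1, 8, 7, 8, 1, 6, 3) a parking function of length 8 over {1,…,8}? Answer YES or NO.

NO

Sorted: b = (1, 1, 3, 6, 7, 8, 8, 8).
  b_1=1 ≤ 1
  b_2=1 ≤ 2
  b_3=3 ≤ 3
  b_4=6 > 4
  fails at i=4 ⇒ NO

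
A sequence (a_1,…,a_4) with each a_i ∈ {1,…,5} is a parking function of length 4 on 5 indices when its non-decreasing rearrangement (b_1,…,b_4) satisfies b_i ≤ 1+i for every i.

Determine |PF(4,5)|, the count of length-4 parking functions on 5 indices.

|PF| = 2·6^3 = 2 · 216 = 432 [KW]
One tuple (5,1,3,3) → sorted (1,3,3,5): b_i ≤ 1+i ∀i, a PF.

432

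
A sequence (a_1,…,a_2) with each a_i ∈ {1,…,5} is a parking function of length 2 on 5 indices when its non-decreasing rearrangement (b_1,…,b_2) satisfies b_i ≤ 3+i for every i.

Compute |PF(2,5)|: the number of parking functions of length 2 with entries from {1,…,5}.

|PF| = (5−2+1)·(5+1)^(2−1) = 4×6 = 24 (Konheim–Weiss)
One tuple (5,1) → sorted (1,5): b_i ≤ 3+i ∀i, a PF.

24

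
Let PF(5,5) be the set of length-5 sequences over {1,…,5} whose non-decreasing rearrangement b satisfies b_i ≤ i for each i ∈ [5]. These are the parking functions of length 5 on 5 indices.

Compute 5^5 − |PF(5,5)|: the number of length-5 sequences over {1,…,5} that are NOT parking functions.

|PF(5,5)| = 1·6^4 = 1 · 1296 = 1296
One tuple (2,5,5,2,5) → sorted (2,2,5,5,5): b_1=2>1, not a PF.
5^5 − 1296 = 3125 − 1296 = 1829

1829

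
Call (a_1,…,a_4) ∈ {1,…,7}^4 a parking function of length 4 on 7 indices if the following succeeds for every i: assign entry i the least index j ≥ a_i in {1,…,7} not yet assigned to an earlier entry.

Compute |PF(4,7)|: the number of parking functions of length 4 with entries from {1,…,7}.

#PF = 4·8^3 = 4×512 = 2048 (Pollak)
Example (1,3,1,2) → sorted (1,1,2,3): b_i ≤ 3+i ∀i, a PF.

2048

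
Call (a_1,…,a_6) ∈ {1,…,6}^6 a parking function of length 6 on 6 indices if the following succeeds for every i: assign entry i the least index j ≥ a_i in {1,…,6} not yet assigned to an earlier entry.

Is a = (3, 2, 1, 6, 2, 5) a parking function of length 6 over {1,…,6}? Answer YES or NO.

YES

Rearranged: b = (1, 2, 2, 3, 5, 6).
  b_1=1 ≤ 1
  b_2=2 ≤ 2
  b_3=2 ≤ 3
  b_4=3 ≤ 4
  b_5=5 ≤ 5
  b_6=6 ≤ 6
All bounds hold ⇒ YES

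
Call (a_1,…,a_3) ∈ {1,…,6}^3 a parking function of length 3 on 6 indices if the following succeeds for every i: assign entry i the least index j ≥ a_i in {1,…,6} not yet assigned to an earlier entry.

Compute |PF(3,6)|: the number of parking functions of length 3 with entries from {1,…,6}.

196

#PF = (6+1−3)·(6+1)^{3−1} = 4×49 = 196 (Konheim–Weiss)
One tuple (4,6,5) → sorted (4,5,6): b_i ≤ 3+i ∀i, a PF.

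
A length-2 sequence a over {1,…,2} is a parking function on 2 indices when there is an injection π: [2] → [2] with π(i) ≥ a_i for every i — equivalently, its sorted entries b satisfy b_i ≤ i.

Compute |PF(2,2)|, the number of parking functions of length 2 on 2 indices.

#PF = 1·3^1 = 1 · 3 = 3
Example (2,1) → sorted (1,2): b_i ≤ i ∀i, a PF.

3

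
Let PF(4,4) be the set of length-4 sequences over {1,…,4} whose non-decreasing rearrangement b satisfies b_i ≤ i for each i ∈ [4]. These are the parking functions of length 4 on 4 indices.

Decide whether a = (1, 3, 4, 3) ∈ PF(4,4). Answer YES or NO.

Order a: b = (1, 3, 3, 4).
  b_1=1 ≤ 1
  b_2=3 > 2
  fails at i=2 ⇒ NO

NO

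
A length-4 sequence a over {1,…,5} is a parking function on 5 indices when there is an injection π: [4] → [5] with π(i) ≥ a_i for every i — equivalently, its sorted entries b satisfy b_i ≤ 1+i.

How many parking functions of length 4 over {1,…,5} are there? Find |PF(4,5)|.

432

|PF(4,5)| = (5+1−4)·(5+1)^{4−1} = 2·216 = 432 (Pollak)
E.g. (3,3,3,1) → sorted (1,3,3,3): b_i ≤ 1+i ∀i, a PF.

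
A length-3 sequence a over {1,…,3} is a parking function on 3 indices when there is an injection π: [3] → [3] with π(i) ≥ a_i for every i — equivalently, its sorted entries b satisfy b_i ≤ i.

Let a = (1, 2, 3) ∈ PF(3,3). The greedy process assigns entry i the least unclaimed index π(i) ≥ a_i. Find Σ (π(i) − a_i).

Σπ = 6 ({1..3} each once); Σa = 1+2+3 = 6; disp = 6−6 = 0.

0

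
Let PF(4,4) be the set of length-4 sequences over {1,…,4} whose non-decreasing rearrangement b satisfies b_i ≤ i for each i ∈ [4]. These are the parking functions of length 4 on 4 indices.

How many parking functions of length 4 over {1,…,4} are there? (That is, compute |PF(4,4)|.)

#PF = 1·5^3 = 1·125 = 125 (Pollak)
E.g. (3,2,1,4) → sorted (1,2,3,4): b_i ≤ i ∀i, a PF.

125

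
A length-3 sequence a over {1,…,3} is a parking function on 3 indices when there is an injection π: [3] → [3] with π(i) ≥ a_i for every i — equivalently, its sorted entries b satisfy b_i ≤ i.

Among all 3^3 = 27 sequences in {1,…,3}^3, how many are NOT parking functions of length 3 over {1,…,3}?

11

Count = (4−3)·4^(3−1) = 1×16 = 16 [KW]
E.g. (2,3,3) → sorted (2,3,3): b_1=2>1, not a PF.
Total 27; non-PF = 27−16 = 11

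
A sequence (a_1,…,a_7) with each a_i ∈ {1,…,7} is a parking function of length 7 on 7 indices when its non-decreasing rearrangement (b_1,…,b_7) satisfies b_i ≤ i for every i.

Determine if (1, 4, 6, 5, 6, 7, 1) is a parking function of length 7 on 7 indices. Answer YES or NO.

Order a: b = (1, 1, 4, 5, 6, 6, 7).
  b_1=1 ≤ 1
  b_2=1 ≤ 2
  b_3=4 > 3
  fails at i=3 ⇒ NO

NO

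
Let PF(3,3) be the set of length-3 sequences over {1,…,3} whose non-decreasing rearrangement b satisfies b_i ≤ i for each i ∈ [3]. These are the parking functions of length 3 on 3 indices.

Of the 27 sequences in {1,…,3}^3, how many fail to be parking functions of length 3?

11

Count = (3−3+1)·(3+1)^(3−1) = 1 · 16 = 16 [KW]
Example (2,2,3) → sorted (2,2,3): b_1=2>1, not a PF.
3^3 − 16 = 27 − 16 = 11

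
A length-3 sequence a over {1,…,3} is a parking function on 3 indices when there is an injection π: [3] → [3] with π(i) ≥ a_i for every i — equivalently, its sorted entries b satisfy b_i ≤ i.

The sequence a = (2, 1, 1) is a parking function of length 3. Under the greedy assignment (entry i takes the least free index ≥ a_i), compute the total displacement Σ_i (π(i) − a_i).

2

Σπ = 3·4/2 = 6 (π permutes [3]); Σa = 2+1+1 = 4; disp = 6−4 = 2.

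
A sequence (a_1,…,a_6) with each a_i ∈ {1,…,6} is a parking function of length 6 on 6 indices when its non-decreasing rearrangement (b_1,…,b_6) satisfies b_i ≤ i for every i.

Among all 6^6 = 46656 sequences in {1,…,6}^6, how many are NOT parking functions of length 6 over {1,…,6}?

29849

#PF = (6+1−6)·(6+1)^{6−1} = 1·16807 = 16807 (Konheim–Weiss)
E.g. (5,6,1,4,4,6) → sorted (1,4,4,5,6,6): b_2=4>2, not a PF.
So 46656 − 16807 = 29849 fail.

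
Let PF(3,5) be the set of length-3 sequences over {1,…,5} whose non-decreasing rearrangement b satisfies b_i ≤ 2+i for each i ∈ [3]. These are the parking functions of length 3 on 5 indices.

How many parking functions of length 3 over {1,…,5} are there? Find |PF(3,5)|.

108

|PF(3,5)| = (5+1−3)·(5+1)^{3−1} = 3·36 = 108 (Pollak)
Example (3,5,3) → sorted (3,3,5): b_i ≤ 2+i ∀i, a PF.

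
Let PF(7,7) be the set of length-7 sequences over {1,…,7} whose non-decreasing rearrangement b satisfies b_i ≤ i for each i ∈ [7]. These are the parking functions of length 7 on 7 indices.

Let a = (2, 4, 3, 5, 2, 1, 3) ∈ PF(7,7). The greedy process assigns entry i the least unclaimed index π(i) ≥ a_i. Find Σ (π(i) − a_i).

Σπ(i) = 1+…+7 = 28; Σa = 2+4+3+5+2+1+3 = 20; disp = 28−20 = 8.

8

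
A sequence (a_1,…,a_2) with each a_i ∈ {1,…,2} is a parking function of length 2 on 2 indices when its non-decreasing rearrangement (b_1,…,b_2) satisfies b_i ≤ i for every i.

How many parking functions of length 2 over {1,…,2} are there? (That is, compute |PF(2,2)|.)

3

#PF = (2+1−2)·(2+1)^{2−1} = 1·3 = 3
One tuple (1,2) → sorted (1,2): b_i ≤ i ∀i, a PF.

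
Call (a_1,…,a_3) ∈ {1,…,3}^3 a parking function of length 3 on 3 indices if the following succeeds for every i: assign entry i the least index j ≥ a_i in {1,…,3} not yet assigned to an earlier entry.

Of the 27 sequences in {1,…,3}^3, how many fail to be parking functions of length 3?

Count = (3−3+1)·(3+1)^(3−1) = 1 · 16 = 16 [KW]
One tuple (3,3,1) → sorted (1,3,3): b_2=3>2, not a PF.
3^3 − 16 = 27 − 16 = 11

11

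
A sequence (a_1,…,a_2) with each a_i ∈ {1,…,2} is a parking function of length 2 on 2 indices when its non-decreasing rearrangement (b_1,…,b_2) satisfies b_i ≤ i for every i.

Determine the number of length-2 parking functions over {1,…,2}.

#PF = (2+1−2)·(2+1)^{2−1} = 1 · 3 = 3 [KW]
One tuple (1,2) → sorted (1,2): b_i ≤ i ∀i, a PF.

3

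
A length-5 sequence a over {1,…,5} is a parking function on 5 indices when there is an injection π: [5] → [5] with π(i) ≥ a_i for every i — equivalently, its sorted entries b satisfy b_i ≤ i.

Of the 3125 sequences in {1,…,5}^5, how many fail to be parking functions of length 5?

1829

|PF(5,5)| = (6−5)·6^(5−1) = 1 · 1296 = 1296 [KW]
Example (3,5,2,5,5) → sorted (2,3,5,5,5): b_1=2>1, not a PF.
5^5 − 1296 = 3125 − 1296 = 1829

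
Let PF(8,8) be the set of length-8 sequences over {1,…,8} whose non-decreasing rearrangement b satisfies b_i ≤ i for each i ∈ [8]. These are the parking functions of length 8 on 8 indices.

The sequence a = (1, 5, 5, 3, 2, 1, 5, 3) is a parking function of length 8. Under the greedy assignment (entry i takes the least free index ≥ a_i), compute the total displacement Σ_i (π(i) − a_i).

Σπ(i) = 1+…+8 = 36; Σa = 1+5+5+3+2+1+5+3 = 25; disp = 36−25 = 11.

11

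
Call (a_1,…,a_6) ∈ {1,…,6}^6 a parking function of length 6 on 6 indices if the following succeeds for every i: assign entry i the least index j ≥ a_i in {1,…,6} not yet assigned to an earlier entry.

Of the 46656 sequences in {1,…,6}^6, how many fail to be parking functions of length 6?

29849

#PF = (6+1−6)·(6+1)^{6−1} = 1·16807 = 16807
One tuple (4,3,5,3,5,6) → sorted (3,3,4,5,5,6): b_1=3>1, not a PF.
Total 46656; non-PF = 46656−16807 = 29849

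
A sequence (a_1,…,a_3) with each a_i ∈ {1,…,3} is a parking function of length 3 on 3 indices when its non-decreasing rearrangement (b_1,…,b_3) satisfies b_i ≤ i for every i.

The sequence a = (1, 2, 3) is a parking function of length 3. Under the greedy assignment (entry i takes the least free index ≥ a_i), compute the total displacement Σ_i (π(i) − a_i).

Σπ(i) = 1+…+3 = 6; Σa = 1+2+3 = 6; disp = 6−6 = 0.

0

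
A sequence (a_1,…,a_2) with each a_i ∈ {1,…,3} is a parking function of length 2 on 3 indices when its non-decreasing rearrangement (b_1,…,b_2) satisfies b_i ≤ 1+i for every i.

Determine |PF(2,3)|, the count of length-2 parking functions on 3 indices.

|PF(2,3)| = (3+1−2)·(3+1)^{2−1} = 2 · 4 = 8 (Konheim–Weiss)
Check (2,2) → sorted (2,2): b_i ≤ 1+i ∀i, a PF.

8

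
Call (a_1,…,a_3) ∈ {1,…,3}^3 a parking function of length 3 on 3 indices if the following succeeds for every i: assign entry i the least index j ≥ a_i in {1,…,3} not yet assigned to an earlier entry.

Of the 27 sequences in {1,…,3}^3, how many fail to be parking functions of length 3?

Count = 1·4^2 = 1·16 = 16 (Pollak)
One tuple (3,3,2) → sorted (2,3,3): b_1=2>1, not a PF.
So 27 − 16 = 11 fail.

11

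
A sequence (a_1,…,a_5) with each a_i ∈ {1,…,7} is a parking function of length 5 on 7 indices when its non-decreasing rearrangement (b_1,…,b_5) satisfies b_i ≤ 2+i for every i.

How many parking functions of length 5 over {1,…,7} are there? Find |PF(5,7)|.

12288

|PF| = (7+1−5)·(7+1)^{5−1} = 3 · 4096 = 12288 (Pollak)
E.g. (6,2,7,3,1) → sorted (1,2,3,6,7): b_i ≤ 2+i ∀i, a PF.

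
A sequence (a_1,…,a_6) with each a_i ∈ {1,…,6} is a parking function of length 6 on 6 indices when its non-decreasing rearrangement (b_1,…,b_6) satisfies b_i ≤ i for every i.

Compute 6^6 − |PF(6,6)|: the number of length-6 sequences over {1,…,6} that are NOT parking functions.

29849

|PF(6,6)| = (6+1−6)·(6+1)^{6−1} = 1×16807 = 16807
One tuple (5,4,3,3,6,2) → sorted (2,3,3,4,5,6): b_1=2>1, not a PF.
Total 46656; non-PF = 46656−16807 = 29849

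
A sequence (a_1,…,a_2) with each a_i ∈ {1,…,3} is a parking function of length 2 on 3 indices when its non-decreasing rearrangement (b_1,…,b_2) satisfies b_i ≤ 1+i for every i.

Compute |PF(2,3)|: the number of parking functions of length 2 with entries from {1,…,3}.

8

Count = (4−2)·4^(2−1) = 2 · 4 = 8 [KW]
Example (3,2) → sorted (2,3): b_i ≤ 1+i ∀i, a PF.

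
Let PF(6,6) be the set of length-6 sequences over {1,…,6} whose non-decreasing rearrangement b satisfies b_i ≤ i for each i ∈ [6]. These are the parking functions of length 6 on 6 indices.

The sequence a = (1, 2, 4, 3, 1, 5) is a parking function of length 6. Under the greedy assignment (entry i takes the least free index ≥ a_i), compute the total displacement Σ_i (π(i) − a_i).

5

Σπ = 21 ({1..6} each once); Σa = 1+2+4+3+1+5 = 16; disp = 21−16 = 5.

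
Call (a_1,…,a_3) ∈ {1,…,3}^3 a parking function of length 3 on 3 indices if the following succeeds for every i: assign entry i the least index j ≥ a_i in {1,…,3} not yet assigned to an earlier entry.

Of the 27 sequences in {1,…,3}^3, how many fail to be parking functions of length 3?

11

#PF = (4−3)·4^(3−1) = 1×16 = 16
One tuple (3,3,3) → sorted (3,3,3): b_1=3>1, not a PF.
Total 27; non-PF = 27−16 = 11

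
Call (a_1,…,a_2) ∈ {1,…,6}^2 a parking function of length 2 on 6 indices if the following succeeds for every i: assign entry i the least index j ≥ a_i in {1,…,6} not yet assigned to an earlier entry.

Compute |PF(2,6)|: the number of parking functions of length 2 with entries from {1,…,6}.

Count = (6+1−2)·(6+1)^{2−1} = 5×7 = 35
Example (2,3) → sorted (2,3): b_i ≤ 4+i ∀i, a PF.

35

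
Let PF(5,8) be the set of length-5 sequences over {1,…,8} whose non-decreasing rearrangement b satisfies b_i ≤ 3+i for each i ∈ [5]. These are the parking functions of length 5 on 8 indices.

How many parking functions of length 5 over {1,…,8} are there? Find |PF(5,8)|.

Count = (9−5)·9^(5−1) = 4 · 6561 = 26244 [KW]
One tuple (6,3,2,6,7) → sorted (2,3,6,6,7): b_i ≤ 3+i ∀i, a PF.

26244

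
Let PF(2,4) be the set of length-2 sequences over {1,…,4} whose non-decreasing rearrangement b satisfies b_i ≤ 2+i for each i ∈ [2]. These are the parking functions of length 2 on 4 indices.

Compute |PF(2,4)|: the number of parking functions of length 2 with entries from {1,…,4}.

|PF| = (4+1−2)·(4+1)^{2−1} = 3·5 = 15 (Pollak)
One tuple (2,4) → sorted (2,4): b_i ≤ 2+i ∀i, a PF.

15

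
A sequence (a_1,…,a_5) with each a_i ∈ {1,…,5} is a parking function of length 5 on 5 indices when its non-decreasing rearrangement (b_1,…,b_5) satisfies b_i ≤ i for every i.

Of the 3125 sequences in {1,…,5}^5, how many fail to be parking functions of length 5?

1829

#PF = (5−5+1)·(5+1)^(5−1) = 1 · 1296 = 1296
One tuple (4,4,4,5,4) → sorted (4,4,4,4,5): b_1=4>1, not a PF.
So 3125 − 1296 = 1829 fail.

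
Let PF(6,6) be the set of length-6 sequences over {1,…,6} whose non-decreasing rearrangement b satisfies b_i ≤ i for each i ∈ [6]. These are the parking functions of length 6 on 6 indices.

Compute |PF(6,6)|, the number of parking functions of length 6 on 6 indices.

16807

Count = (6+1−6)·(6+1)^{6−1} = 1·16807 = 16807 (Konheim–Weiss)
One tuple (1,1,3,4,5,6) → sorted (1,1,3,4,5,6): b_i ≤ i ∀i, a PF.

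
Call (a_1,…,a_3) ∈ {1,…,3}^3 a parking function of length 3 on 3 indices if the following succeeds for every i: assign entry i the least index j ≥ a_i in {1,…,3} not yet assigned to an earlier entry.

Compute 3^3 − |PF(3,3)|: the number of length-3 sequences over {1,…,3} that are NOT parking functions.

11

|PF| = 1·4^2 = 1×16 = 16 [KW]
E.g. (3,2,3) → sorted (2,3,3): b_1=2>1, not a PF.
Total 27; non-PF = 27−16 = 11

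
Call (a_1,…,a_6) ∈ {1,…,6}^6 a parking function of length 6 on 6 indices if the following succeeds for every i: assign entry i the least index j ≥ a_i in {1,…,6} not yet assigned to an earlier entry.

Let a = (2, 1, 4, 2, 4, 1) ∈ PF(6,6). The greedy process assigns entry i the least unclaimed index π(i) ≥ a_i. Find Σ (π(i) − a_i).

7

Σπ = 21 ({1..6} each once); Σa = 2+1+4+2+4+1 = 14; disp = 21−14 = 7.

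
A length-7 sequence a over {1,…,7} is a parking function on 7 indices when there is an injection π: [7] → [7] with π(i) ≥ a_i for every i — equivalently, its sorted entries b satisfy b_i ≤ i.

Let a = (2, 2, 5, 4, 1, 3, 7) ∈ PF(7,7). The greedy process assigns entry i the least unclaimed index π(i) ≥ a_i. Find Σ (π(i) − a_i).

Σπ = 7·8/2 = 28 (π permutes [7]); Σa = 2+2+5+4+1+3+7 = 24; disp = 28−24 = 4.

4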